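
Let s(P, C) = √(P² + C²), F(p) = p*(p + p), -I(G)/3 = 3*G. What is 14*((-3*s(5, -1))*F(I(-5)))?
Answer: -170100*√26 ≈ -8.6734e+5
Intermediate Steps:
I(G) = -9*G
F(p) = 2*p² (F(p) = p*(2*p) = 2*p²)
s(P, C) = √(C² + P²)
14*((-3*s(5, -1))*F(I(-5))) = 14*((-3*√((-1)² + 5²))*(2*(-9*(-5))²)) = 14*((-3*√(1 + 25))*(2*45²)) = 14*((-3*√26)*(2*2025)) = 14*(-3*√26*4050) = 14*(-12150*√26) = -170100*√26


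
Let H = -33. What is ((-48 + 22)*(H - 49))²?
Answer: 4545424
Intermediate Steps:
((-48 + 22)*(H - 49))² = ((-48 + 22)*(-33 - 49))² = (-26*(-82))² = 2132² = 4545424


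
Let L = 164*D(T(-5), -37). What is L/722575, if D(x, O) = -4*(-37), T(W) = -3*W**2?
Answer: 24272/722575 ≈ 0.033591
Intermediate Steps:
D(x, O) = 148
L = 24272 (L = 164*148 = 24272)
L/722575 = 24272/722575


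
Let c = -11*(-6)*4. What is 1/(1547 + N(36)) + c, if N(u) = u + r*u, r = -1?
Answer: 408409/1547 ≈ 264.00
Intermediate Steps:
N(u) = 0 (N(u) = u - u = 0)
c = 264 (c = 66*4 = 264)
1/(1547 + N(36)) + c = 1/(1547 + 0) + 264 = 1/1547 + 264 = 408409/1547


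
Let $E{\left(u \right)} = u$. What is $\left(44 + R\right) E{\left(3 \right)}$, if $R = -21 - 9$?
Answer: $42$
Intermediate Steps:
$R = -30$ ($R = -21 - 9 = -30$)
$\left(44 + R\right) E{\left(3 \right)} = \left(44 - 30\right) 3 = 14 \cdot 3 = 42$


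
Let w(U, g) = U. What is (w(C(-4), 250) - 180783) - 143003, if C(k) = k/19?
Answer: -6151938/19 ≈ -3.2379e+5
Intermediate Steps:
C(k) = k/19 (C(k) = k*(1/19) = k/19)
(w(C(-4), 250) - 180783) - 143003 = ((1/19)*(-4) - 180783) - 143003 = (-4/19 - 180783) - 143003 = -3434881/19 - 143003 = -6151938/19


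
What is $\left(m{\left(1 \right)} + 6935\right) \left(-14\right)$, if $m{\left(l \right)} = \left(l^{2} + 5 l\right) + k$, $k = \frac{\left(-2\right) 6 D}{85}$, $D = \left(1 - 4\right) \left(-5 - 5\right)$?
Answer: $- \frac{1650950}{17} \approx -97115.0$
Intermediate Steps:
$D = 30$ ($D = \left(-3\right) \left(-10\right) = 30$)
$k = - \frac{72}{17}$ ($k = \frac{\left(-2\right) 6 \cdot 30}{85} = \left(-12\right) 30 \cdot \frac{1}{85} = \left(-360\right) \frac{1}{85} = - \frac{72}{17} \approx -4.2353$)
$m{\left(l \right)} = - \frac{72}{17} + l^{2} + 5 l$ ($m{\left(l \right)} = \left(l^{2} + 5 l\right) - \frac{72}{17} = - \frac{72}{17} + l^{2} + 5 l$)
$\left(m{\left(1 \right)} + 6935\right) \left(-14\right) = \left(\left(- \frac{72}{17} + 1^{2} + 5 \cdot 1\right) + 6935\right) \left(-14\right) = \left(\left(- \frac{72}{17} + 1 + 5\right) + 6935\right) \left(-14\right) = \left(\frac{30}{17} + 6935\right) \left(-14\right) = \frac{117925}{17} \left(-14\right) = - \frac{1650950}{17}$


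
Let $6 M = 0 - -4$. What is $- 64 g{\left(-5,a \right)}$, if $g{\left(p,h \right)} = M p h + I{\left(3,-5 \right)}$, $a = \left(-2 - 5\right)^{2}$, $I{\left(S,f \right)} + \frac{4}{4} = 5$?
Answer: $\frac{30592}{3} \approx 10197.0$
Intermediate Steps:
$I{\left(S,f \right)} = 4$ ($I{\left(S,f \right)} = -1 + 5 = 4$)
$M = \frac{2}{3}$ ($M = \frac{0 - -4}{6} = \frac{0 + 4}{6} = \frac{1}{6} \cdot 4 = \frac{2}{3} \approx 0.66667$)
$a = 49$ ($a = \left(-7\right)^{2} = 49$)
$g{\left(p,h \right)} = 4 + \frac{2 h p}{3}$ ($g{\left(p,h \right)} = \frac{2 p}{3} h + 4 = \frac{2 h p}{3} + 4 = 4 + \frac{2 h p}{3}$)
$- 64 g{\left(-5,a \right)} = - 64 \left(4 + \frac{2}{3} \cdot 49 \left(-5\right)\right) = - 64 \left(4 - \frac{490}{3}\right) = \left(-64\right) \left(- \frac{478}{3}\right) = \frac{30592}{3}$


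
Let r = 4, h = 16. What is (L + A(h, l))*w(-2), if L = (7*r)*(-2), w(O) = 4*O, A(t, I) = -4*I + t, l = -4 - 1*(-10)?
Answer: 512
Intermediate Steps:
l = 6 (l = -4 + 10 = 6)
A(t, I) = t - 4*I
L = -56 (L = (7*4)*(-2) = 28*(-2) = -56)
(L + A(h, l))*w(-2) = (-56 + (16 - 4*6))*(4*(-2)) = (-56 + (16 - 24))*(-8) = (-56 - 8)*(-8) = -64*(-8) = 512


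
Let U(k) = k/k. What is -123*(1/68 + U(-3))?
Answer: -8487/68 ≈ -124.81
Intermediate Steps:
U(k) = 1
-123*(1/68 + U(-3)) = -123*(1/68 + 1) = -123*69/68 = -8487/68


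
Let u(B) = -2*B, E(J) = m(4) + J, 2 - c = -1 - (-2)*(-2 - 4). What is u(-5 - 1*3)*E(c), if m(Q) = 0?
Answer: 240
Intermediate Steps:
c = 15 (c = 2 - (-1 - (-2)*(-2 - 4)) = 2 - (-1 - (-2)*(-6)) = 2 - (-1 - 1*12) = 2 - (-1 - 12) = 2 - 1*(-13) = 2 + 13 = 15)
E(J) = J (E(J) = 0 + J = J)
u(-5 - 1*3)*E(c) = -2*(-5 - 1*3)*15 = -2*(-5 - 3)*15 = -2*(-8)*15 = 16*15 = 240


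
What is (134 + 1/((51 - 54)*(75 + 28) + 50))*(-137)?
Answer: -4754585/259 ≈ -18357.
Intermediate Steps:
(134 + 1/((51 - 54)*(75 + 28) + 50))*(-137) = (134 + 1/(-3*103 + 50))*(-137) = (134 + 1/(-309 + 50))*(-137) = (134 + 1/(-259))*(-137) = (134 - 1/259)*(-137) = (34705/259)*(-137) = -4754585/259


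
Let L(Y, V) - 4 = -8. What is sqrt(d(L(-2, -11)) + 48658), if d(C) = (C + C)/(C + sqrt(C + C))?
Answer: sqrt(2)*sqrt((48660 - 24329*I*sqrt(2))/(2 - I*sqrt(2))) ≈ 220.59 + 0.002137*I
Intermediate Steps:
L(Y, V) = -4 (L(Y, V) = 4 - 8 = -4)
d(C) = 2*C/(C + sqrt(2)*sqrt(C)) (d(C) = (2*C)/(C + sqrt(2*C)) = (2*C)/(C + sqrt(2)*sqrt(C)) = 2*C/(C + sqrt(2)*sqrt(C)))
sqrt(d(L(-2, -11)) + 48658) = sqrt(2*(-4)/(-4 + sqrt(2)*sqrt(-4)) + 48658) = sqrt(2*(-4)/(-4 + sqrt(2)*(2*I)) + 48658) = sqrt(2*(-4)/(-4 + 2*I*sqrt(2)) + 48658) = sqrt(-8/(-4 + 2*I*sqrt(2)) + 48658) = sqrt(48658 - 8/(-4 + 2*I*sqrt(2)))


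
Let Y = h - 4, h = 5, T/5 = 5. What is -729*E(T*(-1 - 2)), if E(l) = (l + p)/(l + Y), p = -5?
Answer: -29160/37 ≈ -788.11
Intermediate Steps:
T = 25 (T = 5*5 = 25)
Y = 1 (Y = 5 - 4 = 1)
E(l) = (-5 + l)/(1 + l) (E(l) = (l - 5)/(l + 1) = (-5 + l)/(1 + l))
-729*E(T*(-1 - 2)) = -729*(-5 + 25*(-1 - 2))/(1 + 25*(-1 - 2)) = -729*(-5 + 25*(-3))/(1 + 25*(-3)) = -729*(-5 - 75)/(1 - 75) = -729*(-80)/(-74) = -(-729)*(-80)/74 = -729*40/37 = -29160/37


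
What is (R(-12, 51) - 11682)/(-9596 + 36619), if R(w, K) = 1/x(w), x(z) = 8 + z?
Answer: -46729/108092 ≈ -0.43231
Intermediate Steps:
R(w, K) = 1/(8 + w)
(R(-12, 51) - 11682)/(-9596 + 36619) = (1/(8 - 12) - 11682)/(-9596 + 36619) = (1/(-4) - 11682)/27023 = (-¼ - 11682)*(1/27023) = -46729/4*1/27023 = -46729/108092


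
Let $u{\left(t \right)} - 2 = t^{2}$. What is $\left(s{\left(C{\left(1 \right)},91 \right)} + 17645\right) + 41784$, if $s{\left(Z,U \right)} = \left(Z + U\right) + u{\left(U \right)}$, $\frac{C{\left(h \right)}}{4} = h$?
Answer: $67807$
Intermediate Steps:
$u{\left(t \right)} = 2 + t^{2}$
$C{\left(h \right)} = 4 h$
$s{\left(Z,U \right)} = 2 + U + Z + U^{2}$ ($s{\left(Z,U \right)} = \left(Z + U\right) + \left(2 + U^{2}\right) = \left(U + Z\right) + \left(2 + U^{2}\right) = 2 + U + Z + U^{2}$)
$\left(s{\left(C{\left(1 \right)},91 \right)} + 17645\right) + 41784 = \left(\left(2 + 91 + 4 \cdot 1 + 91^{2}\right) + 17645\right) + 41784 = \left(\left(2 + 91 + 4 + 8281\right) + 17645\right) + 41784 = \left(8378 + 17645\right) + 41784 = 26023 + 41784 = 67807$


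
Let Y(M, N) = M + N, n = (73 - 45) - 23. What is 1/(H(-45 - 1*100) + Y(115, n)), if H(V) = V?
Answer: -1/25 ≈ -0.040000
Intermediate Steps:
n = 5 (n = 28 - 23 = 5)
1/(H(-45 - 1*100) + Y(115, n)) = 1/((-45 - 1*100) + (115 + 5)) = 1/((-45 - 100) + 120) = 1/(-145 + 120) = 1/(-25) = -1/25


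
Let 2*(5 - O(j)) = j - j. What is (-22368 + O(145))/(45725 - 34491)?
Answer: -22363/11234 ≈ -1.9907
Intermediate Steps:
O(j) = 5 (O(j) = 5 - (j - j)/2 = 5 - ½*0 = 5 + 0 = 5)
(-22368 + O(145))/(45725 - 34491) = (-22368 + 5)/(45725 - 34491) = -22363/11234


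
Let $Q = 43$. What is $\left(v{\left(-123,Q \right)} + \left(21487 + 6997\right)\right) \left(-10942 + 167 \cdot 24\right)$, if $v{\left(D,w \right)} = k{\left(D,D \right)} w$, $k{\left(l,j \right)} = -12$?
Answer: $-193930112$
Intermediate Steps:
$v{\left(D,w \right)} = - 12 w$
$\left(v{\left(-123,Q \right)} + \left(21487 + 6997\right)\right) \left(-10942 + 167 \cdot 24\right) = \left(\left(-12\right) 43 + \left(21487 + 6997\right)\right) \left(-10942 + 167 \cdot 24\right) = \left(-516 + 28484\right) \left(-10942 + 4008\right) = 27968 \left(-6934\right) = -193930112$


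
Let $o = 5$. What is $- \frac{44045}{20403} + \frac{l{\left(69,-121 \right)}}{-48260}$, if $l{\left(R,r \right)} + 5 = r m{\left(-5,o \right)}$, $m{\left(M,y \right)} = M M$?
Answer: $- \frac{206379061}{98464878} \approx -2.096$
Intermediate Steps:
$m{\left(M,y \right)} = M^{2}$
$l{\left(R,r \right)} = -5 + 25 r$ ($l{\left(R,r \right)} = -5 + r \left(-5\right)^{2} = -5 + r 25 = -5 + 25 r$)
$- \frac{44045}{20403} + \frac{l{\left(69,-121 \right)}}{-48260} = - \frac{44045}{20403} + \frac{-5 + 25 \left(-121\right)}{-48260} = \left(-44045\right) \frac{1}{20403} + \left(-5 - 3025\right) \left(- \frac{1}{48260}\right) = - \frac{44045}{20403} - - \frac{303}{4826} = - \frac{44045}{20403} + \frac{303}{4826} = - \frac{206379061}{98464878}$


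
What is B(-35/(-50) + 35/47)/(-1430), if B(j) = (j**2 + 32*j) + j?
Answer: -10992331/315887000 ≈ -0.034798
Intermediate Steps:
B(j) = j**2 + 33*j
B(-35/(-50) + 35/47)/(-1430) = ((-35/(-50) + 35/47)*(33 + (-35/(-50) + 35/47)))/(-1430) = ((-35*(-1/50) + 35*(1/47))*(33 + (-35*(-1/50) + 35*(1/47))))*(-1/1430) = ((7/10 + 35/47)*(33 + (7/10 + 35/47)))*(-1/1430) = (679*(33 + 679/470)/470)*(-1/1430) = ((679/470)*(16189/470))*(-1/1430) = (10992331/220900)*(-1/1430) = -10992331/315887000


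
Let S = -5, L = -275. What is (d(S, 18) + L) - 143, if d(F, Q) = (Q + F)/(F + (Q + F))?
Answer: -3331/8 ≈ -416.38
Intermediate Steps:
d(F, Q) = (F + Q)/(Q + 2*F) (d(F, Q) = (F + Q)/(F + (F + Q)) = (F + Q)/(Q + 2*F))
(d(S, 18) + L) - 143 = ((-5 + 18)/(18 + 2*(-5)) - 275) - 143 = (13/(18 - 10) - 275) - 143 = (13/8 - 275) - 143 = -2187/8 - 143 = -3331/8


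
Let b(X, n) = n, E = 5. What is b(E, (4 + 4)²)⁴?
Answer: 16777216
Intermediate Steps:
b(E, (4 + 4)²)⁴ = ((4 + 4)²)⁴ = (8²)⁴ = 64⁴ = 16777216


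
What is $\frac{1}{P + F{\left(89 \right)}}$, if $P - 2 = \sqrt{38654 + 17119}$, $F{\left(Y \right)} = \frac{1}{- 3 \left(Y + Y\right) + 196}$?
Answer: $- \frac{25350}{707919443} + \frac{114244 \sqrt{6197}}{2123758329} \approx 0.0041989$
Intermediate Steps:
$F{\left(Y \right)} = \frac{1}{196 - 6 Y}$ ($F{\left(Y \right)} = \frac{1}{- 3 \cdot 2 Y + 196} = \frac{1}{- 6 Y + 196} = \frac{1}{196 - 6 Y}$)
$P = 2 + 3 \sqrt{6197}$ ($P = 2 + \sqrt{38654 + 17119} = 2 + \sqrt{55773} = 2 + 3 \sqrt{6197} \approx 238.16$)
$\frac{1}{P + F{\left(89 \right)}} = \frac{1}{\left(2 + 3 \sqrt{6197}\right) - \frac{1}{-196 + 6 \cdot 89}} = \frac{1}{\left(2 + 3 \sqrt{6197}\right) - \frac{1}{-196 + 534}} = \frac{1}{\left(2 + 3 \sqrt{6197}\right) - \frac{1}{338}} = \frac{1}{\frac{675}{338} + 3 \sqrt{6197}}$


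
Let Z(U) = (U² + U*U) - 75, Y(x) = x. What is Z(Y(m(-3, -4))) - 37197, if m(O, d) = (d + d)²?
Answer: -29080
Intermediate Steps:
m(O, d) = 4*d² (m(O, d) = (2*d)² = 4*d²)
Z(U) = -75 + 2*U² (Z(U) = (U² + U²) - 75 = 2*U² - 75 = -75 + 2*U²)
Z(Y(m(-3, -4))) - 37197 = (-75 + 2*(4*(-4)²)²) - 37197 = (-75 + 2*(4*16)²) - 37197 = (-75 + 2*64²) - 37197 = (-75 + 2*4096) - 37197 = (-75 + 8192) - 37197 = 8117 - 37197 = -29080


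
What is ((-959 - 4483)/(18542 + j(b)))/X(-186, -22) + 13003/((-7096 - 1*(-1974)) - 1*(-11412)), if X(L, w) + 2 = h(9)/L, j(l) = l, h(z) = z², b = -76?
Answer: 19189697129/8769411070 ≈ 2.1883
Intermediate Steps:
X(L, w) = -2 + 81/L (X(L, w) = -2 + 9²/L = -2 + 81/L)
((-959 - 4483)/(18542 + j(b)))/X(-186, -22) + 13003/((-7096 - 1*(-1974)) - 1*(-11412)) = ((-959 - 4483)/(18542 - 76))/(-2 + 81/(-186)) + 13003/((-7096 - 1*(-1974)) - 1*(-11412)) = (-5442/18466)/(-2 + 81*(-1/186)) + 13003/((-7096 + 1974) + 11412) = (-5442*1/18466)/(-2 - 27/62) + 13003/(-5122 + 11412) = -2721/(9233*(-151/62)) + 13003/6290 = -2721/9233*(-62/151) + 13003*(1/6290) = 168702/1394183 + 13003/6290 = 19189697129/8769411070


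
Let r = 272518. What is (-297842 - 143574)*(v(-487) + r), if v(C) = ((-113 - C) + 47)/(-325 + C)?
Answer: -24419596055030/203 ≈ -1.2029e+11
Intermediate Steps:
v(C) = (-66 - C)/(-325 + C)
(-297842 - 143574)*(v(-487) + r) = (-297842 - 143574)*((-66 - 1*(-487))/(-325 - 487) + 272518) = -441416*((-66 + 487)/(-812) + 272518) = -441416*(-1/812*421 + 272518) = -441416*(-421/812 + 272518) = -441416*221284195/812 = -24419596055030/203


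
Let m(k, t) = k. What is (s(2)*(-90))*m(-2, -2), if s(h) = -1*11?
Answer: -1980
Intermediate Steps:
s(h) = -11
(s(2)*(-90))*m(-2, -2) = -11*(-90)*(-2) = 990*(-2) = -1980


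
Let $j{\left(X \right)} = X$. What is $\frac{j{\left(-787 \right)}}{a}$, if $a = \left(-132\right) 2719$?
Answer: $\frac{787}{358908} \approx 0.0021928$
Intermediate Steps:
$a = -358908$
$\frac{j{\left(-787 \right)}}{a} = - \frac{787}{-358908} = \left(-787\right) \left(- \frac{1}{358908}\right) = \frac{787}{358908}$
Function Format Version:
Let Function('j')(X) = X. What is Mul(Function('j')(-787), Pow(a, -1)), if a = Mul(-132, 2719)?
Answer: Rational(787, 358908) ≈ 0.0021928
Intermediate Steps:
a = -358908
Mul(Function('j')(-787), Pow(a, -1)) = Mul(-787, Pow(-358908, -1)) = Mul(-787, Rational(-1, 358908)) = Rational(787, 358908)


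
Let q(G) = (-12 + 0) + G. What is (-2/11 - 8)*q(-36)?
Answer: 4320/11 ≈ 392.73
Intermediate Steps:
q(G) = -12 + G
(-2/11 - 8)*q(-36) = (-2/11 - 8)*(-12 - 36) = ((1/11)*(-2) - 8)*(-48) = (-2/11 - 8)*(-48) = -90/11*(-48) = 4320/11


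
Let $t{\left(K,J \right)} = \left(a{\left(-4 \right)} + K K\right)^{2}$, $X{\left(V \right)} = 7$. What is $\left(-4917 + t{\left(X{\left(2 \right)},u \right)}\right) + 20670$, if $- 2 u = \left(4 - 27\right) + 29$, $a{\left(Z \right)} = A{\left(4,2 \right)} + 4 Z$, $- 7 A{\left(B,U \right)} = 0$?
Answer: $16842$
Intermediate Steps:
$A{\left(B,U \right)} = 0$ ($A{\left(B,U \right)} = \left(- \frac{1}{7}\right) 0 = 0$)
$a{\left(Z \right)} = 4 Z$ ($a{\left(Z \right)} = 0 + 4 Z = 4 Z$)
$u = -3$ ($u = - \frac{\left(4 - 27\right) + 29}{2} = - \frac{-23 + 29}{2} = \left(- \frac{1}{2}\right) 6 = -3$)
$t{\left(K,J \right)} = \left(-16 + K^{2}\right)^{2}$ ($t{\left(K,J \right)} = \left(4 \left(-4\right) + K K\right)^{2} = \left(-16 + K^{2}\right)^{2}$)
$\left(-4917 + t{\left(X{\left(2 \right)},u \right)}\right) + 20670 = \left(-4917 + \left(-16 + 7^{2}\right)^{2}\right) + 20670 = \left(-4917 + \left(-16 + 49\right)^{2}\right) + 20670 = \left(-4917 + 33^{2}\right) + 20670 = \left(-4917 + 1089\right) + 20670 = -3828 + 20670 = 16842$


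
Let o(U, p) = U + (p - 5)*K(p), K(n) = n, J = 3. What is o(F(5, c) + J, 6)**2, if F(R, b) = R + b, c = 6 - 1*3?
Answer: 289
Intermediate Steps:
c = 3 (c = 6 - 3 = 3)
o(U, p) = U + p*(-5 + p) (o(U, p) = U + (p - 5)*p = U + (-5 + p)*p = U + p*(-5 + p))
o(F(5, c) + J, 6)**2 = (((5 + 3) + 3) + 6**2 - 5*6)**2 = ((8 + 3) + 36 - 30)**2 = (11 + 36 - 30)**2 = 17**2 = 289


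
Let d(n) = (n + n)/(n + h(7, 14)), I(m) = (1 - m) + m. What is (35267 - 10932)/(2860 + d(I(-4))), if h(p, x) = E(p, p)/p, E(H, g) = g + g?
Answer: 73005/8582 ≈ 8.5068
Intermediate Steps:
E(H, g) = 2*g
I(m) = 1
h(p, x) = 2 (h(p, x) = (2*p)/p = 2)
d(n) = 2*n/(2 + n) (d(n) = (n + n)/(n + 2) = (2*n)/(2 + n) = 2*n/(2 + n))
(35267 - 10932)/(2860 + d(I(-4))) = (35267 - 10932)/(2860 + 2*1/(2 + 1)) = 24335/(2860 + 2*1/3) = 24335/(2860 + 2*1*(⅓)) = 24335/(2860 + ⅔) = 24335/(8582/3) = 24335*(3/8582) = 73005/8582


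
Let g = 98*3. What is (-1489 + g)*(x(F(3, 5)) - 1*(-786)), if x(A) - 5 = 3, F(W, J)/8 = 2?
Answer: -948830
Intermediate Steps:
F(W, J) = 16 (F(W, J) = 8*2 = 16)
x(A) = 8 (x(A) = 5 + 3 = 8)
g = 294
(-1489 + g)*(x(F(3, 5)) - 1*(-786)) = (-1489 + 294)*(8 - 1*(-786)) = -1195*(8 + 786) = -1195*794 = -948830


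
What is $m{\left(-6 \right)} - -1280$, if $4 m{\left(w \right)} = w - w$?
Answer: $1280$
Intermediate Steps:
$m{\left(w \right)} = 0$ ($m{\left(w \right)} = \frac{w - w}{4} = \frac{1}{4} \cdot 0 = 0$)
$m{\left(-6 \right)} - -1280 = 0 - -1280 = 0 + 1280 = 1280$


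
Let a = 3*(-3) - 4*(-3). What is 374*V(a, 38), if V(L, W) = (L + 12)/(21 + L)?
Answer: 935/4 ≈ 233.75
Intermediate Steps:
a = 3 (a = -9 + 12 = 3)
V(L, W) = (12 + L)/(21 + L)
374*V(a, 38) = 374*((12 + 3)/(21 + 3)) = 374*(15/24) = 374*((1/24)*15) = 374*(5/8) = 935/4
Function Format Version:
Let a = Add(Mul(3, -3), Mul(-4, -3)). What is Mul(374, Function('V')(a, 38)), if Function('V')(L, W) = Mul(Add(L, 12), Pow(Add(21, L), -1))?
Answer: Rational(935, 4) ≈ 233.75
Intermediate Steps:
a = 3 (a = Add(-9, 12) = 3)
Function('V')(L, W) = Mul(Pow(Add(21, L), -1), Add(12, L)) (Function('V')(L, W) = Mul(Add(12, L), Pow(Add(21, L), -1)) = Mul(Pow(Add(21, L), -1), Add(12, L)))
Mul(374, Function('V')(a, 38)) = Mul(374, Mul(Pow(Add(21, 3), -1), Add(12, 3))) = Mul(374, Mul(Pow(24, -1), 15)) = Mul(374, Mul(Rational(1, 24), 15)) = Mul(374, Rational(5, 8)) = Rational(935, 4)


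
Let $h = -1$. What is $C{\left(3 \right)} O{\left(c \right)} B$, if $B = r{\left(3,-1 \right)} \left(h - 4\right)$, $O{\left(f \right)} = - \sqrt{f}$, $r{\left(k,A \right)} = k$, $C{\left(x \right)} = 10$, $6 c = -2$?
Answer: $50 i \sqrt{3} \approx 86.603 i$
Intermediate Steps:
$c = - \frac{1}{3}$ ($c = \frac{1}{6} \left(-2\right) = - \frac{1}{3} \approx -0.33333$)
$B = -15$ ($B = 3 \left(-1 - 4\right) = 3 \left(-5\right) = -15$)
$C{\left(3 \right)} O{\left(c \right)} B = 10 \left(- \sqrt{- \frac{1}{3}}\right) \left(-15\right) = 10 \left(- \frac{i \sqrt{3}}{3}\right) \left(-15\right) = - \frac{10 i \sqrt{3}}{3} \left(-15\right) = 50 i \sqrt{3}$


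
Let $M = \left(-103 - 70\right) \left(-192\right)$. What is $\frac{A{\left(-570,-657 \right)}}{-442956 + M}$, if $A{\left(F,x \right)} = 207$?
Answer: $- \frac{69}{136580} \approx -0.0005052$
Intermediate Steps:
$M = 33216$ ($M = \left(-173\right) \left(-192\right) = 33216$)
$\frac{A{\left(-570,-657 \right)}}{-442956 + M} = \frac{207}{-442956 + 33216} = \frac{207}{-409740} = 207 \left(- \frac{1}{409740}\right) = - \frac{69}{136580}$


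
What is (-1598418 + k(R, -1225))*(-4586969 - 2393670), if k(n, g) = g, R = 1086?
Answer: 11166530311877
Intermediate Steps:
(-1598418 + k(R, -1225))*(-4586969 - 2393670) = (-1598418 - 1225)*(-4586969 - 2393670) = -1599643*(-6980639) = 11166530311877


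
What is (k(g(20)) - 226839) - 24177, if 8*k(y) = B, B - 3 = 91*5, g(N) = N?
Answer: -1003835/4 ≈ -2.5096e+5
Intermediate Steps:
B = 458 (B = 3 + 91*5 = 3 + 455 = 458)
k(y) = 229/4 (k(y) = (⅛)*458 = 229/4)
(k(g(20)) - 226839) - 24177 = (229/4 - 226839) - 24177 = -907127/4 - 24177 = -1003835/4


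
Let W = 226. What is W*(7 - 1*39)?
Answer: -7232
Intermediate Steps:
W*(7 - 1*39) = 226*(7 - 1*39) = 226*(7 - 39) = 226*(-32) = -7232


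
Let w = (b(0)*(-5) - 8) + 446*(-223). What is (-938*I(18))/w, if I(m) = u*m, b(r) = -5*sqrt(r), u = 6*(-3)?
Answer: -151956/49733 ≈ -3.0554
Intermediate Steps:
u = -18
I(m) = -18*m
w = -99466 (w = (-5*sqrt(0)*(-5) - 8) + 446*(-223) = (-5*0*(-5) - 8) - 99458 = (0*(-5) - 8) - 99458 = (0 - 8) - 99458 = -8 - 99458 = -99466)
(-938*I(18))/w = -(-16884)*18/(-99466) = -938*(-324)*(-1/99466) = 303912*(-1/99466) = -151956/49733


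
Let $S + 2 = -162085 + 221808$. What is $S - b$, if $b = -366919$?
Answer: $426640$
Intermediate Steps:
$S = 59721$ ($S = -2 + \left(-162085 + 221808\right) = -2 + 59723 = 59721$)
$S - b = 59721 - -366919 = 59721 + 366919 = 426640$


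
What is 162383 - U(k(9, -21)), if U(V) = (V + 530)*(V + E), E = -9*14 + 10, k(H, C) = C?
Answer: 232116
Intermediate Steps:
E = -116 (E = -126 + 10 = -116)
U(V) = (-116 + V)*(530 + V) (U(V) = (V + 530)*(V - 116) = (530 + V)*(-116 + V) = (-116 + V)*(530 + V))
162383 - U(k(9, -21)) = 162383 - (-61480 + (-21)**2 + 414*(-21)) = 162383 - (-61480 + 441 - 8694) = 162383 - 1*(-69733) = 162383 + 69733 = 232116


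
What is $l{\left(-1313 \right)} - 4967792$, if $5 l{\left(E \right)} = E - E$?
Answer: $-4967792$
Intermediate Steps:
$l{\left(E \right)} = 0$ ($l{\left(E \right)} = \frac{E - E}{5} = \frac{1}{5} \cdot 0 = 0$)
$l{\left(-1313 \right)} - 4967792 = 0 - 4967792 = -4967792$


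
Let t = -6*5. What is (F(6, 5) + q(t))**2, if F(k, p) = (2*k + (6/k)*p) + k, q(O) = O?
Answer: 49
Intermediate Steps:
t = -30
F(k, p) = 3*k + 6*p/k (F(k, p) = (2*k + 6*p/k) + k = 3*k + 6*p/k)
(F(6, 5) + q(t))**2 = ((3*6 + 6*5/6) - 30)**2 = ((18 + 6*5*(1/6)) - 30)**2 = ((18 + 5) - 30)**2 = (23 - 30)**2 = (-7)**2 = 49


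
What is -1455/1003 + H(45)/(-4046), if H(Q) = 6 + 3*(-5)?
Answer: -345759/238714 ≈ -1.4484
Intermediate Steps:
H(Q) = -9 (H(Q) = 6 - 15 = -9)
-1455/1003 + H(45)/(-4046) = -1455/1003 - 9/(-4046) = -1455*1/1003 - 9*(-1/4046) = -1455/1003 + 9/4046 = -345759/238714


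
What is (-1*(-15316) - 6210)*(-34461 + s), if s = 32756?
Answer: -15525730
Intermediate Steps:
(-1*(-15316) - 6210)*(-34461 + s) = (-1*(-15316) - 6210)*(-34461 + 32756) = (15316 - 6210)*(-1705) = 9106*(-1705) = -15525730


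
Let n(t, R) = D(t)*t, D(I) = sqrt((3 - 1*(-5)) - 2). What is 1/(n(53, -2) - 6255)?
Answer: -2085/13036057 - 53*sqrt(6)/39108171 ≈ -0.00016326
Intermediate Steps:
D(I) = sqrt(6) (D(I) = sqrt((3 + 5) - 2) = sqrt(8 - 2) = sqrt(6))
n(t, R) = t*sqrt(6) (n(t, R) = sqrt(6)*t = t*sqrt(6))
1/(n(53, -2) - 6255) = 1/(53*sqrt(6) - 6255) = 1/(-6255 + 53*sqrt(6))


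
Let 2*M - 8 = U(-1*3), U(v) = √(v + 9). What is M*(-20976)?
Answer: -83904 - 10488*√6 ≈ -1.0959e+5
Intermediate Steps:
U(v) = √(9 + v)
M = 4 + √6/2 (M = 4 + √(9 - 1*3)/2 = 4 + √(9 - 3)/2 = 4 + √6/2 ≈ 5.2247)
M*(-20976) = (4 + √6/2)*(-20976) = -83904 - 10488*√6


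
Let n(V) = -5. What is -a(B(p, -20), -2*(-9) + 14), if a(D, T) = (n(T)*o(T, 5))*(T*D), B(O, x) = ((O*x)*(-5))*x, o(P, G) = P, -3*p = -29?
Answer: -296960000/3 ≈ -9.8987e+7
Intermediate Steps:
p = 29/3 (p = -⅓*(-29) = 29/3 ≈ 9.6667)
B(O, x) = -5*O*x² (B(O, x) = (-5*O*x)*x = -5*O*x²)
a(D, T) = -5*D*T² (a(D, T) = (-5*T)*(T*D) = (-5*T)*(D*T) = -5*D*T²)
-a(B(p, -20), -2*(-9) + 14) = -(-5)*(-5*29/3*(-20)²)*(-2*(-9) + 14)² = -(-5)*(-5*29/3*400)*(18 + 14)² = -(-5)*(-58000)*32²/3 = -(-5)*(-58000)*1024/3 = -1*296960000/3 = -296960000/3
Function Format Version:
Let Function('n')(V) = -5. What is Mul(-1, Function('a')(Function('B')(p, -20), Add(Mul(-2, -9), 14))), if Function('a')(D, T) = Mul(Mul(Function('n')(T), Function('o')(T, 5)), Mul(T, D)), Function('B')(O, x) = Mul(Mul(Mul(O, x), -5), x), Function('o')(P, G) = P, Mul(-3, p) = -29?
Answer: Rational(-296960000, 3) ≈ -9.8987e+7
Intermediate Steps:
p = Rational(29, 3) (p = Mul(Rational(-1, 3), -29) = Rational(29, 3) ≈ 9.6667)
Function('B')(O, x) = Mul(-5, O, Pow(x, 2)) (Function('B')(O, x) = Mul(Mul(-5, O, x), x) = Mul(-5, O, Pow(x, 2)))
Function('a')(D, T) = Mul(-5, D, Pow(T, 2)) (Function('a')(D, T) = Mul(Mul(-5, T), Mul(T, D)) = Mul(Mul(-5, T), Mul(D, T)) = Mul(-5, D, Pow(T, 2)))
Mul(-1, Function('a')(Function('B')(p, -20), Add(Mul(-2, -9), 14))) = Mul(-1, Mul(-5, Mul(-5, Rational(29, 3), Pow(-20, 2)), Pow(Add(Mul(-2, -9), 14), 2))) = Mul(-1, Mul(-5, Mul(-5, Rational(29, 3), 400), Pow(Add(18, 14), 2))) = Mul(-1, Mul(-5, Rational(-58000, 3), Pow(32, 2))) = Mul(-1, Mul(-5, Rational(-58000, 3), 1024)) = Mul(-1, Rational(296960000, 3)) = Rational(-296960000, 3)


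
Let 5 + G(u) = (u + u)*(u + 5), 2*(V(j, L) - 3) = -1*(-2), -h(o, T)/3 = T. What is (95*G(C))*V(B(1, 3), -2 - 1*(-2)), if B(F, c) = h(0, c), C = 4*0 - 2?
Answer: -6460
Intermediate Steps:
h(o, T) = -3*T
C = -2 (C = 0 - 2 = -2)
B(F, c) = -3*c
V(j, L) = 4 (V(j, L) = 3 + (-1*(-2))/2 = 3 + (1/2)*2 = 3 + 1 = 4)
G(u) = -5 + 2*u*(5 + u) (G(u) = -5 + (u + u)*(u + 5) = -5 + (2*u)*(5 + u) = -5 + 2*u*(5 + u))
(95*G(C))*V(B(1, 3), -2 - 1*(-2)) = (95*(-5 + 2*(-2)**2 + 10*(-2)))*4 = (95*(-5 + 2*4 - 20))*4 = (95*(-5 + 8 - 20))*4 = (95*(-17))*4 = -1615*4 = -6460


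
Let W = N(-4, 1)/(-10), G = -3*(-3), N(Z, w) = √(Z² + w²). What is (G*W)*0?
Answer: 0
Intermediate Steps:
G = 9 (G = -1*(-9) = 9)
W = -√17/10 (W = √((-4)² + 1²)/(-10) = √(16 + 1)*(-⅒) = √17*(-⅒) = -√17/10 ≈ -0.41231)
(G*W)*0 = (9*(-√17/10))*0 = -9*√17/10*0 = 0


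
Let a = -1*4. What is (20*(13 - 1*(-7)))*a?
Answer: -1600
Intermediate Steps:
a = -4
(20*(13 - 1*(-7)))*a = (20*(13 - 1*(-7)))*(-4) = (20*(13 + 7))*(-4) = (20*20)*(-4) = 400*(-4) = -1600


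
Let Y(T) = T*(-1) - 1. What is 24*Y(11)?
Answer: -288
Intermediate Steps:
Y(T) = -1 - T (Y(T) = -T - 1 = -1 - T)
24*Y(11) = 24*(-1 - 1*11) = 24*(-1 - 11) = 24*(-12) = -288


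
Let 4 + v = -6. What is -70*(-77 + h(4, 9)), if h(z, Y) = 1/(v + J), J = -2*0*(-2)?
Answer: 5397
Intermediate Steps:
v = -10 (v = -4 - 6 = -10)
J = 0 (J = 0*(-2) = 0)
h(z, Y) = -⅒ (h(z, Y) = 1/(-10 + 0) = 1/(-10) = -⅒)
-70*(-77 + h(4, 9)) = -70*(-77 - ⅒) = -70*(-771/10) = 5397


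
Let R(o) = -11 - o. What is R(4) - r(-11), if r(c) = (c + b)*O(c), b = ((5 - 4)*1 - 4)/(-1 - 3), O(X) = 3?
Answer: 63/4 ≈ 15.750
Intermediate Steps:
b = ¾ (b = (1*1 - 4)/(-4) = (1 - 4)*(-¼) = -3*(-¼) = ¾ ≈ 0.75000)
r(c) = 9/4 + 3*c (r(c) = (c + ¾)*3 = (¾ + c)*3 = 9/4 + 3*c)
R(4) - r(-11) = (-11 - 1*4) - (9/4 + 3*(-11)) = (-11 - 4) - (9/4 - 33) = -15 - 1*(-123/4) = -15 + 123/4 = 63/4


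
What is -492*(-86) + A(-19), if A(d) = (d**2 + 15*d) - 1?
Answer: 42387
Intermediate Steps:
A(d) = -1 + d**2 + 15*d
-492*(-86) + A(-19) = -492*(-86) + (-1 + (-19)**2 + 15*(-19)) = 42312 + (-1 + 361 - 285) = 42312 + 75 = 42387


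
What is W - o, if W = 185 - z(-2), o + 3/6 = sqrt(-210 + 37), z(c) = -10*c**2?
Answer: 451/2 - I*sqrt(173) ≈ 225.5 - 13.153*I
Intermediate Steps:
o = -1/2 + I*sqrt(173) (o = -1/2 + sqrt(-210 + 37) = -1/2 + sqrt(-173) = -1/2 + I*sqrt(173) ≈ -0.5 + 13.153*I)
W = 225 (W = 185 - (-10)*(-2)**2 = 185 - (-10)*4 = 185 - 1*(-40) = 185 + 40 = 225)
W - o = 225 - (-1/2 + I*sqrt(173)) = 225 + (1/2 - I*sqrt(173)) = 451/2 - I*sqrt(173)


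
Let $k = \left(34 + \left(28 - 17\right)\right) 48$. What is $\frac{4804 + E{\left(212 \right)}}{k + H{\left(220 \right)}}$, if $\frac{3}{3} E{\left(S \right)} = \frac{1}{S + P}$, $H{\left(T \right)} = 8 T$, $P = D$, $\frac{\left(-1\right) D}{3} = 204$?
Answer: $\frac{1921599}{1568000} \approx 1.2255$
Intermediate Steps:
$D = -612$ ($D = \left(-3\right) 204 = -612$)
$P = -612$
$k = 2160$ ($k = \left(34 + \left(28 - 17\right)\right) 48 = \left(34 + 11\right) 48 = 45 \cdot 48 = 2160$)
$E{\left(S \right)} = \frac{1}{-612 + S}$ ($E{\left(S \right)} = \frac{1}{S - 612} = \frac{1}{-612 + S}$)
$\frac{4804 + E{\left(212 \right)}}{k + H{\left(220 \right)}} = \frac{4804 + \frac{1}{-612 + 212}}{2160 + 8 \cdot 220} = \frac{4804 + \frac{1}{-400}}{2160 + 1760} = \frac{4804 - \frac{1}{400}}{3920} = \frac{1921599}{400} \cdot \frac{1}{3920} = \frac{1921599}{1568000}$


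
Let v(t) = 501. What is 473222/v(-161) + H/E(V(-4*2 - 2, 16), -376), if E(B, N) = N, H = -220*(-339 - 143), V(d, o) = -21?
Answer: 15600679/23547 ≈ 662.53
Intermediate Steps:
H = 106040 (H = -220*(-482) = 106040)
473222/v(-161) + H/E(V(-4*2 - 2, 16), -376) = 473222/501 + 106040/(-376) = 473222*(1/501) + 106040*(-1/376) = 473222/501 - 13255/47 = 15600679/23547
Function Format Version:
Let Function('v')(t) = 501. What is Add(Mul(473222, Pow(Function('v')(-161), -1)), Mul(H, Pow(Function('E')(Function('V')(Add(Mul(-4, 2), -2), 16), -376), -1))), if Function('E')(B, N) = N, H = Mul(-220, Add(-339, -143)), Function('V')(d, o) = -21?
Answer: Rational(15600679, 23547) ≈ 662.53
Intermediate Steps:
H = 106040 (H = Mul(-220, -482) = 106040)
Add(Mul(473222, Pow(Function('v')(-161), -1)), Mul(H, Pow(Function('E')(Function('V')(Add(Mul(-4, 2), -2), 16), -376), -1))) = Add(Mul(473222, Pow(501, -1)), Mul(106040, Pow(-376, -1))) = Add(Mul(473222, Rational(1, 501)), Mul(106040, Rational(-1, 376))) = Add(Rational(473222, 501), Rational(-13255, 47)) = Rational(15600679, 23547)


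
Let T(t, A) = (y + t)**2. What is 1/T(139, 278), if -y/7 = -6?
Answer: 1/32761 ≈ 3.0524e-5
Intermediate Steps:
y = 42 (y = -7*(-6) = 42)
T(t, A) = (42 + t)**2
1/T(139, 278) = 1/((42 + 139)**2) = 1/(181**2) = 1/32761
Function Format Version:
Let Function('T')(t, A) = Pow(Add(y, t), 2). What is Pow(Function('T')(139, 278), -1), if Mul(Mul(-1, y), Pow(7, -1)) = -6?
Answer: Rational(1, 32761) ≈ 3.0524e-5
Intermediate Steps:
y = 42 (y = Mul(-7, -6) = 42)
Function('T')(t, A) = Pow(Add(42, t), 2)
Pow(Function('T')(139, 278), -1) = Pow(Pow(Add(42, 139), 2), -1) = Pow(Pow(181, 2), -1) = Pow(32761, -1) = Rational(1, 32761)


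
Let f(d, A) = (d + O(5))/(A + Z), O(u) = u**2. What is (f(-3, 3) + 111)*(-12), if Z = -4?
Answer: -1068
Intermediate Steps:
f(d, A) = (25 + d)/(-4 + A) (f(d, A) = (d + 5**2)/(A - 4) = (d + 25)/(-4 + A) = (25 + d)/(-4 + A))
(f(-3, 3) + 111)*(-12) = ((25 - 3)/(-4 + 3) + 111)*(-12) = (22/(-1) + 111)*(-12) = (-1*22 + 111)*(-12) = (-22 + 111)*(-12) = 89*(-12) = -1068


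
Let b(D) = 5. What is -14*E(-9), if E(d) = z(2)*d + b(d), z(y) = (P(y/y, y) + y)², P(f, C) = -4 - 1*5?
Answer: 6104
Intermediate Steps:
P(f, C) = -9 (P(f, C) = -4 - 5 = -9)
z(y) = (-9 + y)²
E(d) = 5 + 49*d (E(d) = (-9 + 2)²*d + 5 = (-7)²*d + 5 = 49*d + 5 = 5 + 49*d)
-14*E(-9) = -14*(5 + 49*(-9)) = -14*(5 - 441) = -14*(-436) = 6104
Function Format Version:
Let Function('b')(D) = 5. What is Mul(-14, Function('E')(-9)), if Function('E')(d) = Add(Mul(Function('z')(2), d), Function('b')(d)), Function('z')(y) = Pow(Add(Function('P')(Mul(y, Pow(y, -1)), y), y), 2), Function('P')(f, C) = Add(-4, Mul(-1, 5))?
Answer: 6104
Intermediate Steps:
Function('P')(f, C) = -9 (Function('P')(f, C) = Add(-4, -5) = -9)
Function('z')(y) = Pow(Add(-9, y), 2)
Function('E')(d) = Add(5, Mul(49, d)) (Function('E')(d) = Add(Mul(Pow(Add(-9, 2), 2), d), 5) = Add(Mul(Pow(-7, 2), d), 5) = Add(Mul(49, d), 5) = Add(5, Mul(49, d)))
Mul(-14, Function('E')(-9)) = Mul(-14, Add(5, Mul(49, -9))) = Mul(-14, Add(5, -441)) = Mul(-14, -436) = 6104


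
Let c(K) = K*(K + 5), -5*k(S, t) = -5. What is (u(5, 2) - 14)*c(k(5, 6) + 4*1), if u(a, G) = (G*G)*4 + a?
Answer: 350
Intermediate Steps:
k(S, t) = 1 (k(S, t) = -1/5*(-5) = 1)
c(K) = K*(5 + K)
u(a, G) = a + 4*G**2 (u(a, G) = G**2*4 + a = 4*G**2 + a = a + 4*G**2)
(u(5, 2) - 14)*c(k(5, 6) + 4*1) = ((5 + 4*2**2) - 14)*((1 + 4*1)*(5 + (1 + 4*1))) = ((5 + 4*4) - 14)*((1 + 4)*(5 + (1 + 4))) = ((5 + 16) - 14)*(5*(5 + 5)) = (21 - 14)*(5*10) = 7*50 = 350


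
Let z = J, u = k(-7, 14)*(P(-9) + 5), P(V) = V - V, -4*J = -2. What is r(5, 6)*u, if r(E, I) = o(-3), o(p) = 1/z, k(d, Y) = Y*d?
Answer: -980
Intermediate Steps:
J = ½ (J = -¼*(-2) = ½ ≈ 0.50000)
P(V) = 0
u = -490 (u = (14*(-7))*(0 + 5) = -98*5 = -490)
z = ½ ≈ 0.50000
o(p) = 2 (o(p) = 1/(½) = 2)
r(E, I) = 2
r(5, 6)*u = 2*(-490) = -980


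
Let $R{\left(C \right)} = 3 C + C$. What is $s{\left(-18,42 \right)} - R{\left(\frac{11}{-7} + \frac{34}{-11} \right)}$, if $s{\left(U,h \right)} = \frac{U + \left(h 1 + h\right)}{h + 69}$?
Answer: $\frac{54826}{2849} \approx 19.244$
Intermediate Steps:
$R{\left(C \right)} = 4 C$
$s{\left(U,h \right)} = \frac{U + 2 h}{69 + h}$ ($s{\left(U,h \right)} = \frac{U + \left(h + h\right)}{69 + h} = \frac{U + 2 h}{69 + h}$)
$s{\left(-18,42 \right)} - R{\left(\frac{11}{-7} + \frac{34}{-11} \right)} = \frac{-18 + 2 \cdot 42}{69 + 42} - 4 \left(\frac{11}{-7} + \frac{34}{-11}\right) = \frac{-18 + 84}{111} - 4 \left(11 \left(- \frac{1}{7}\right) + 34 \left(- \frac{1}{11}\right)\right) = \frac{1}{111} \cdot 66 - 4 \left(- \frac{11}{7} - \frac{34}{11}\right) = \frac{22}{37} - 4 \left(- \frac{359}{77}\right) = \frac{22}{37} - - \frac{1436}{77} = \frac{22}{37} + \frac{1436}{77} = \frac{54826}{2849}$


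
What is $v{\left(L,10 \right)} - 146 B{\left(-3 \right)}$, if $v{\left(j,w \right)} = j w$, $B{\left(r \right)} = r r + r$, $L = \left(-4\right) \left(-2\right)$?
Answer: $-796$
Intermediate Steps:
$L = 8$
$B{\left(r \right)} = r + r^{2}$ ($B{\left(r \right)} = r^{2} + r = r + r^{2}$)
$v{\left(L,10 \right)} - 146 B{\left(-3 \right)} = 8 \cdot 10 - 146 \left(- 3 \left(1 - 3\right)\right) = 80 - 146 \left(\left(-3\right) \left(-2\right)\right) = 80 - 876 = -796$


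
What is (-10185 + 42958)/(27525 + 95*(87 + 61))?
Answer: 32773/41585 ≈ 0.78810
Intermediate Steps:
(-10185 + 42958)/(27525 + 95*(87 + 61)) = 32773/(27525 + 95*148) = 32773/(27525 + 14060) = 32773/41585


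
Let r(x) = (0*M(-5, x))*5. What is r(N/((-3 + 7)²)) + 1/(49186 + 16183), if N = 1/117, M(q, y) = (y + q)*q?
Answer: 1/65369 ≈ 1.5298e-5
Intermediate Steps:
M(q, y) = q*(q + y) (M(q, y) = (q + y)*q = q*(q + y))
N = 1/117 ≈ 0.0085470
r(x) = 0 (r(x) = (0*(-5*(-5 + x)))*5 = (0*(25 - 5*x))*5 = 0*5 = 0)
r(N/((-3 + 7)²)) + 1/(49186 + 16183) = 0 + 1/(49186 + 16183) = 0 + 1/65369 = 1/65369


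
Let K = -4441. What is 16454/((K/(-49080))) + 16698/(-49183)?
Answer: 39718263428742/218421703 ≈ 1.8184e+5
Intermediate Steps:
16454/((K/(-49080))) + 16698/(-49183) = 16454/((-4441/(-49080))) + 16698/(-49183) = 16454/((-4441*(-1/49080))) + 16698*(-1/49183) = 16454/(4441/49080) - 16698/49183 = 16454*(49080/4441) - 16698/49183 = 807562320/4441 - 16698/49183 = 39718263428742/218421703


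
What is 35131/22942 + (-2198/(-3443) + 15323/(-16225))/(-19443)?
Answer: 3468864173680183/2265288887923050 ≈ 1.5313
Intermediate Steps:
35131/22942 + (-2198/(-3443) + 15323/(-16225))/(-19443) = 35131*(1/22942) + (-2198*(-1/3443) + 15323*(-1/16225))*(-1/19443) = 35131/22942 + (2198/3443 - 1393/1475)*(-1/19443) = 35131/22942 - 1554049/5078425*(-1/19443) = 35131/22942 + 1554049/98739817275 = 3468864173680183/2265288887923050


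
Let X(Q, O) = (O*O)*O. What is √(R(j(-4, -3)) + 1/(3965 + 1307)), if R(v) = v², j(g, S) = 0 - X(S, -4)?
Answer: √28461040934/2636 ≈ 64.000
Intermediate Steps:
X(Q, O) = O³ (X(Q, O) = O²*O = O³)
j(g, S) = 64 (j(g, S) = 0 - 1*(-4)³ = 0 - 1*(-64) = 0 + 64 = 64)
√(R(j(-4, -3)) + 1/(3965 + 1307)) = √(64² + 1/(3965 + 1307)) = √(4096 + 1/5272) = √(21594113/5272) = √28461040934/2636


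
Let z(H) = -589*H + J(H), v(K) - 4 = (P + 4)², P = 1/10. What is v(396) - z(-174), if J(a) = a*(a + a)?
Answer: -16301719/100 ≈ -1.6302e+5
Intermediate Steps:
P = ⅒ ≈ 0.10000
J(a) = 2*a² (J(a) = a*(2*a) = 2*a²)
v(K) = 2081/100 (v(K) = 4 + (⅒ + 4)² = 4 + (41/10)² = 4 + 1681/100 = 2081/100)
z(H) = -589*H + 2*H²
v(396) - z(-174) = 2081/100 - (-174)*(-589 + 2*(-174)) = 2081/100 - (-174)*(-589 - 348) = 2081/100 - (-174)*(-937) = 2081/100 - 1*163038 = 2081/100 - 163038 = -16301719/100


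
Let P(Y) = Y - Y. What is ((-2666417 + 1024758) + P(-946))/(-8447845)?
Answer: 1641659/8447845 ≈ 0.19433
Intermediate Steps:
P(Y) = 0
((-2666417 + 1024758) + P(-946))/(-8447845) = ((-2666417 + 1024758) + 0)/(-8447845) = (-1641659 + 0)*(-1/8447845) = -1641659*(-1/8447845) = 1641659/8447845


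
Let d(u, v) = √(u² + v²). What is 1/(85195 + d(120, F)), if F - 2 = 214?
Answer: 85195/7258126969 - 24*√106/7258126969 ≈ 1.1704e-5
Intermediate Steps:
F = 216 (F = 2 + 214 = 216)
1/(85195 + d(120, F)) = 1/(85195 + √(120² + 216²)) = 1/(85195 + √(14400 + 46656)) = 1/(85195 + √61056) = 1/(85195 + 24*√106)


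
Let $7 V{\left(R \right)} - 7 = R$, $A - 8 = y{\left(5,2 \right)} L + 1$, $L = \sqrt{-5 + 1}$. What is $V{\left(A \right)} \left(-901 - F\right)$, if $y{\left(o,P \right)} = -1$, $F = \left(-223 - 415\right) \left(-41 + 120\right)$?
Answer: $\frac{792016}{7} - \frac{99002 i}{7} \approx 1.1315 \cdot 10^{5} - 14143.0 i$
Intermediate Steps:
$F = -50402$ ($F = \left(-638\right) 79 = -50402$)
$L = 2 i$ ($L = \sqrt{-4} = 2 i \approx 2.0 i$)
$A = 9 - 2 i$ ($A = 8 + \left(- 2 i + 1\right) = 8 + \left(1 - 2 i\right) = 9 - 2 i \approx 9.0 - 2.0 i$)
$V{\left(R \right)} = 1 + \frac{R}{7}$
$V{\left(A \right)} \left(-901 - F\right) = \left(1 + \frac{9 - 2 i}{7}\right) \left(-901 - -50402\right) = \left(1 + \left(\frac{9}{7} - \frac{2 i}{7}\right)\right) \left(-901 + 50402\right) = \left(\frac{16}{7} - \frac{2 i}{7}\right) 49501 = \frac{792016}{7} - \frac{99002 i}{7}$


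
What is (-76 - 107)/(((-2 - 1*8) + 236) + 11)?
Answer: -61/79 ≈ -0.77215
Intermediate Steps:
(-76 - 107)/(((-2 - 1*8) + 236) + 11) = -183/(((-2 - 8) + 236) + 11) = -183/((-10 + 236) + 11) = -183/(226 + 11) = -183/237 = -183*1/237 = -61/79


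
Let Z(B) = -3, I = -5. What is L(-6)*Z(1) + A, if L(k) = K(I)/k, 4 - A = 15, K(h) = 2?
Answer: -10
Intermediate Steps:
A = -11 (A = 4 - 1*15 = 4 - 15 = -11)
L(k) = 2/k
L(-6)*Z(1) + A = (2/(-6))*(-3) - 11 = (2*(-1/6))*(-3) - 11 = -1/3*(-3) - 11 = 1 - 11 = -10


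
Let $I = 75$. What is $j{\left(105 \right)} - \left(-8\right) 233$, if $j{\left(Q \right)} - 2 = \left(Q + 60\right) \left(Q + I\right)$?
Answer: $31566$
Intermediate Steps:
$j{\left(Q \right)} = 2 + \left(60 + Q\right) \left(75 + Q\right)$ ($j{\left(Q \right)} = 2 + \left(Q + 60\right) \left(Q + 75\right) = 2 + \left(60 + Q\right) \left(75 + Q\right)$)
$j{\left(105 \right)} - \left(-8\right) 233 = \left(4502 + 105^{2} + 135 \cdot 105\right) - \left(-8\right) 233 = \left(4502 + 11025 + 14175\right) - -1864 = 29702 + 1864 = 31566$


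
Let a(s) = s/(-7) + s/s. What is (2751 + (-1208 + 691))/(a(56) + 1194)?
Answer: 2234/1187 ≈ 1.8821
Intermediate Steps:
a(s) = 1 - s/7 (a(s) = s*(-⅐) + 1 = -s/7 + 1 = 1 - s/7)
(2751 + (-1208 + 691))/(a(56) + 1194) = (2751 + (-1208 + 691))/((1 - ⅐*56) + 1194) = (2751 - 517)/((1 - 8) + 1194) = 2234/(-7 + 1194) = 2234/1187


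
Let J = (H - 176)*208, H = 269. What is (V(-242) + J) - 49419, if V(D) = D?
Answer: -30317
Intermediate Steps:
J = 19344 (J = (269 - 176)*208 = 93*208 = 19344)
(V(-242) + J) - 49419 = (-242 + 19344) - 49419 = 19102 - 49419 = -30317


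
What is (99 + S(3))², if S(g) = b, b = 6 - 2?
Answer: 10609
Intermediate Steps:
b = 4
S(g) = 4
(99 + S(3))² = (99 + 4)² = 103² = 10609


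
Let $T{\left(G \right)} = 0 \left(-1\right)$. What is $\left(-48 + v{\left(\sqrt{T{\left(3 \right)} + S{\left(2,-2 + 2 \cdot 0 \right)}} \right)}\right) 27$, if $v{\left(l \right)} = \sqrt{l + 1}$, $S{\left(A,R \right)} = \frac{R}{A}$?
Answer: $-1296 + 27 \sqrt{1 + i} \approx -1266.3 + 12.287 i$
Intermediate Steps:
$T{\left(G \right)} = 0$
$v{\left(l \right)} = \sqrt{1 + l}$
$\left(-48 + v{\left(\sqrt{T{\left(3 \right)} + S{\left(2,-2 + 2 \cdot 0 \right)}} \right)}\right) 27 = \left(-48 + \sqrt{1 + \sqrt{0 + \frac{-2 + 2 \cdot 0}{2}}}\right) 27 = \left(-48 + \sqrt{1 + \sqrt{0 + \left(-2 + 0\right) \frac{1}{2}}}\right) 27 = \left(-48 + \sqrt{1 + \sqrt{0 - 1}}\right) 27 = \left(-48 + \sqrt{1 + \sqrt{-1}}\right) 27 = \left(-48 + \sqrt{1 + i}\right) 27 = -1296 + 27 \sqrt{1 + i}$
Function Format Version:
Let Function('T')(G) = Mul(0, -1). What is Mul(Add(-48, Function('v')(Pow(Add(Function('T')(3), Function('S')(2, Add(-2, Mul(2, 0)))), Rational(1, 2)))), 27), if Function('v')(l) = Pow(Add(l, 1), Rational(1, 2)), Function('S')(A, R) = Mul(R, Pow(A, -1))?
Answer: Add(-1296, Mul(27, Pow(Add(1, I), Rational(1, 2)))) ≈ Add(-1266.3, Mul(12.287, I))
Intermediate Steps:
Function('T')(G) = 0
Function('v')(l) = Pow(Add(1, l), Rational(1, 2))
Mul(Add(-48, Function('v')(Pow(Add(Function('T')(3), Function('S')(2, Add(-2, Mul(2, 0)))), Rational(1, 2)))), 27) = Mul(Add(-48, Pow(Add(1, Pow(Add(0, Mul(Add(-2, Mul(2, 0)), Pow(2, -1))), Rational(1, 2))), Rational(1, 2))), 27) = Mul(Add(-48, Pow(Add(1, Pow(Add(0, Mul(Add(-2, 0), Rational(1, 2))), Rational(1, 2))), Rational(1, 2))), 27) = Mul(Add(-48, Pow(Add(1, Pow(Add(0, Mul(-2, Rational(1, 2))), Rational(1, 2))), Rational(1, 2))), 27) = Mul(Add(-48, Pow(Add(1, Pow(Add(0, -1), Rational(1, 2))), Rational(1, 2))), 27) = Mul(Add(-48, Pow(Add(1, Pow(-1, Rational(1, 2))), Rational(1, 2))), 27) = Mul(Add(-48, Pow(Add(1, I), Rational(1, 2))), 27) = Add(-1296, Mul(27, Pow(Add(1, I), Rational(1, 2))))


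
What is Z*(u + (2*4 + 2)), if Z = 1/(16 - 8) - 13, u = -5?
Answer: -515/8 ≈ -64.375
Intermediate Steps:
Z = -103/8 (Z = 1/8 - 13 = ⅛ - 13 = -103/8 ≈ -12.875)
Z*(u + (2*4 + 2)) = -103*(-5 + (2*4 + 2))/8 = -103*(-5 + (8 + 2))/8 = -103*(-5 + 10)/8 = -103/8*5 = -515/8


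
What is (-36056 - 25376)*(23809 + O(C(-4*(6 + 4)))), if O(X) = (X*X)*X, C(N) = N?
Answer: 2469013512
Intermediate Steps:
O(X) = X³ (O(X) = X²*X = X³)
(-36056 - 25376)*(23809 + O(C(-4*(6 + 4)))) = (-36056 - 25376)*(23809 + (-4*(6 + 4))³) = -61432*(23809 + (-4*10)³) = -61432*(23809 + (-40)³) = -61432*(23809 - 64000) = -61432*(-40191) = 2469013512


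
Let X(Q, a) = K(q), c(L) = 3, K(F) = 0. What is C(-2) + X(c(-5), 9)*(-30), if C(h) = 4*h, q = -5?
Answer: -8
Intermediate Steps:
X(Q, a) = 0
C(-2) + X(c(-5), 9)*(-30) = 4*(-2) + 0*(-30) = -8 + 0 = -8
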